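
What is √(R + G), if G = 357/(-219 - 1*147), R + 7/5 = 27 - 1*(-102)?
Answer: √47117010/610 ≈ 11.253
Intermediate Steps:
R = 638/5 (R = -7/5 + (27 - 1*(-102)) = -7/5 + (27 + 102) = -7/5 + 129 = 638/5 ≈ 127.60)
G = -119/122 (G = 357/(-219 - 147) = 357/(-366) = 357*(-1/366) = -119/122 ≈ -0.97541)
√(R + G) = √(638/5 - 119/122) = √(77241/610) = √47117010/610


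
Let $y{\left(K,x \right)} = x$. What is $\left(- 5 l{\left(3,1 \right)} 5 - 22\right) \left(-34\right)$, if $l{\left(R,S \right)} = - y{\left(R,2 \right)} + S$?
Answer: $-102$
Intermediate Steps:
$l{\left(R,S \right)} = -2 + S$ ($l{\left(R,S \right)} = \left(-1\right) 2 + S = -2 + S$)
$\left(- 5 l{\left(3,1 \right)} 5 - 22\right) \left(-34\right) = \left(- 5 \left(-2 + 1\right) 5 - 22\right) \left(-34\right) = \left(\left(-5\right) \left(-1\right) 5 - 22\right) \left(-34\right) = \left(5 \cdot 5 - 22\right) \left(-34\right) = \left(25 - 22\right) \left(-34\right) = 3 \left(-34\right) = -102$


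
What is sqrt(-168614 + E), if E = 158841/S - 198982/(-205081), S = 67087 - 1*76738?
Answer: I*sqrt(73398383742644796695107)/659745577 ≈ 410.65*I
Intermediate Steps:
S = -9651 (S = 67087 - 76738 = -9651)
E = -10218298613/659745577 (E = 158841/(-9651) - 198982/(-205081) = 158841*(-1/9651) - 198982*(-1/205081) = -52947/3217 + 198982/205081 = -10218298613/659745577 ≈ -15.488)
sqrt(-168614 + E) = sqrt(-168614 - 10218298613/659745577) = sqrt(-111252559018891/659745577) = I*sqrt(73398383742644796695107)/659745577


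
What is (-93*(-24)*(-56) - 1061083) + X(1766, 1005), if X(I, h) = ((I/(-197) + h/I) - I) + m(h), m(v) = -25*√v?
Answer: -413255180353/347902 - 25*√1005 ≈ -1.1886e+6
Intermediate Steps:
X(I, h) = -25*√h - 198*I/197 + h/I (X(I, h) = ((I/(-197) + h/I) - I) - 25*√h = ((I*(-1/197) + h/I) - I) - 25*√h = ((-I/197 + h/I) - I) - 25*√h = (-198*I/197 + h/I) - 25*√h = -25*√h - 198*I/197 + h/I)
(-93*(-24)*(-56) - 1061083) + X(1766, 1005) = (-93*(-24)*(-56) - 1061083) + (-25*√1005 - 198/197*1766 + 1005/1766) = (2232*(-56) - 1061083) + (-25*√1005 - 349668/197 + 1005*(1/1766)) = (-124992 - 1061083) + (-25*√1005 - 349668/197 + 1005/1766) = -1186075 + (-617315703/347902 - 25*√1005) = -413255180353/347902 - 25*√1005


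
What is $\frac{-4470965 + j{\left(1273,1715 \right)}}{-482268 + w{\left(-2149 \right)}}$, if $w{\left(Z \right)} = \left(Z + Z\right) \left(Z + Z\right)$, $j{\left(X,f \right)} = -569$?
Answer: $- \frac{2235767}{8995268} \approx -0.24855$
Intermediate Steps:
$w{\left(Z \right)} = 4 Z^{2}$ ($w{\left(Z \right)} = 2 Z 2 Z = 4 Z^{2}$)
$\frac{-4470965 + j{\left(1273,1715 \right)}}{-482268 + w{\left(-2149 \right)}} = \frac{-4470965 - 569}{-482268 + 4 \left(-2149\right)^{2}} = - \frac{4471534}{-482268 + 4 \cdot 4618201} = - \frac{4471534}{-482268 + 18472804} = - \frac{4471534}{17990536} = \left(-4471534\right) \frac{1}{17990536} = - \frac{2235767}{8995268}$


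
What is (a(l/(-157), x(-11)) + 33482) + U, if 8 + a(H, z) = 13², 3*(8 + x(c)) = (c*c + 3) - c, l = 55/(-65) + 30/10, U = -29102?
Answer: 4541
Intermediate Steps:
l = 28/13 (l = 55*(-1/65) + 30*(⅒) = -11/13 + 3 = 28/13 ≈ 2.1538)
x(c) = -7 - c/3 + c²/3 (x(c) = -8 + ((c*c + 3) - c)/3 = -8 + ((c² + 3) - c)/3 = -8 + ((3 + c²) - c)/3 = -8 + (3 + c² - c)/3 = -8 + (1 - c/3 + c²/3) = -7 - c/3 + c²/3)
a(H, z) = 161 (a(H, z) = -8 + 13² = -8 + 169 = 161)
(a(l/(-157), x(-11)) + 33482) + U = (161 + 33482) - 29102 = 33643 - 29102 = 4541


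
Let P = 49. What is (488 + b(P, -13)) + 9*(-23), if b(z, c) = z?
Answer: 330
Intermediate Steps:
(488 + b(P, -13)) + 9*(-23) = (488 + 49) + 9*(-23) = 537 - 207 = 330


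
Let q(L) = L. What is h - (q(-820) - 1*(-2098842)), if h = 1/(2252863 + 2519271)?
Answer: -10012042118947/4772134 ≈ -2.0980e+6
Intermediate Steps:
h = 1/4772134 ≈ 2.0955e-7
h - (q(-820) - 1*(-2098842)) = 1/4772134 - (-820 - 1*(-2098842)) = 1/4772134 - (-820 + 2098842) = 1/4772134 - 1*2098022 = 1/4772134 - 2098022 = -10012042118947/4772134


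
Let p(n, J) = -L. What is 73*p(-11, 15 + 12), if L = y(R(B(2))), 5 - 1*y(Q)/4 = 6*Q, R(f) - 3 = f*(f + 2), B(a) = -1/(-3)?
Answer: 15476/3 ≈ 5158.7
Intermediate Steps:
B(a) = ⅓ (B(a) = -1*(-⅓) = ⅓)
R(f) = 3 + f*(2 + f) (R(f) = 3 + f*(f + 2) = 3 + f*(2 + f))
y(Q) = 20 - 24*Q
L = -212/3 (L = 20 - 24*(3 + (⅓)² + 2*(⅓)) = 20 - 24*(3 + ⅑ + ⅔) = 20 - 24*34/9 = 20 - 272/3 = -212/3 ≈ -70.667)
p(n, J) = 212/3 (p(n, J) = -1*(-212/3) = 212/3)
73*p(-11, 15 + 12) = 73*(212/3) = 15476/3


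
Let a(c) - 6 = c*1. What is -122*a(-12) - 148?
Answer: 584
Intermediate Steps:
a(c) = 6 + c (a(c) = 6 + c*1 = 6 + c)
-122*a(-12) - 148 = -122*(6 - 12) - 148 = -122*(-6) - 148 = 732 - 148 = 584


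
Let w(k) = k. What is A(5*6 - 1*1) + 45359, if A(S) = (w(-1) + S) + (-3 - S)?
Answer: 45355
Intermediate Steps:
A(S) = -4 (A(S) = (-1 + S) + (-3 - S) = -4)
A(5*6 - 1*1) + 45359 = -4 + 45359 = 45355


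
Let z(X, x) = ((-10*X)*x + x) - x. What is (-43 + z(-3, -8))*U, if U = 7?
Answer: -1981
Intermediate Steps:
z(X, x) = -10*X*x (z(X, x) = (-10*X*x + x) - x = (x - 10*X*x) - x = -10*X*x)
(-43 + z(-3, -8))*U = (-43 - 10*(-3)*(-8))*7 = (-43 - 240)*7 = -283*7 = -1981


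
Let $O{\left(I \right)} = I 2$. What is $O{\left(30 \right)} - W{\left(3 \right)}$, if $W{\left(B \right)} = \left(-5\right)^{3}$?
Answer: $185$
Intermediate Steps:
$O{\left(I \right)} = 2 I$
$W{\left(B \right)} = -125$
$O{\left(30 \right)} - W{\left(3 \right)} = 2 \cdot 30 - -125 = 60 + 125 = 185$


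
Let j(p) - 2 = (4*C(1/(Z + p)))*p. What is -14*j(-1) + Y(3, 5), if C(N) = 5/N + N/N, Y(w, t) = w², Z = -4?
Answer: -1363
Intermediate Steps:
C(N) = 1 + 5/N (C(N) = 5/N + 1 = 1 + 5/N)
j(p) = 2 + 4*p*(-4 + p)*(5 + 1/(-4 + p)) (j(p) = 2 + (4*((5 + 1/(-4 + p))/(1/(-4 + p))))*p = 2 + (4*((-4 + p)*(5 + 1/(-4 + p))))*p = 2 + (4*(-4 + p)*(5 + 1/(-4 + p)))*p = 2 + 4*p*(-4 + p)*(5 + 1/(-4 + p)))
-14*j(-1) + Y(3, 5) = -14*(2 - 76*(-1) + 20*(-1)²) + 3² = -14*(2 + 76 + 20*1) + 9 = -14*(2 + 76 + 20) + 9 = -14*98 + 9 = -1372 + 9 = -1363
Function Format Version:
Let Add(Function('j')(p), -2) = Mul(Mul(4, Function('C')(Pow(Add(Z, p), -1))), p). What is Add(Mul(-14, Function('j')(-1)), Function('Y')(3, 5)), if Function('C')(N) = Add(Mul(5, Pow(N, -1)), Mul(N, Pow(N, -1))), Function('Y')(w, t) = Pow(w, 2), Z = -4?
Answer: -1363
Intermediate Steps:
Function('C')(N) = Add(1, Mul(5, Pow(N, -1))) (Function('C')(N) = Add(Mul(5, Pow(N, -1)), 1) = Add(1, Mul(5, Pow(N, -1))))
Function('j')(p) = Add(2, Mul(4, p, Add(-4, p), Add(5, Pow(Add(-4, p), -1)))) (Function('j')(p) = Add(2, Mul(Mul(4, Mul(Pow(Pow(Add(-4, p), -1), -1), Add(5, Pow(Add(-4, p), -1)))), p)) = Add(2, Mul(Mul(4, Mul(Add(-4, p), Add(5, Pow(Add(-4, p), -1)))), p)) = Add(2, Mul(Mul(4, Add(-4, p), Add(5, Pow(Add(-4, p), -1))), p)) = Add(2, Mul(4, p, Add(-4, p), Add(5, Pow(Add(-4, p), -1)))))
Add(Mul(-14, Function('j')(-1)), Function('Y')(3, 5)) = Add(Mul(-14, Add(2, Mul(-76, -1), Mul(20, Pow(-1, 2)))), Pow(3, 2)) = Add(Mul(-14, Add(2, 76, Mul(20, 1))), 9) = Add(Mul(-14, Add(2, 76, 20)), 9) = Add(Mul(-14, 98), 9) = Add(-1372, 9) = -1363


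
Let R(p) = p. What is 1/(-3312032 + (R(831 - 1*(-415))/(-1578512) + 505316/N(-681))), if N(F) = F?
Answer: -537483336/1780560832407911 ≈ -3.0186e-7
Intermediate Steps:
1/(-3312032 + (R(831 - 1*(-415))/(-1578512) + 505316/N(-681))) = 1/(-3312032 + ((831 - 1*(-415))/(-1578512) + 505316/(-681))) = 1/(-3312032 + ((831 + 415)*(-1/1578512) + 505316*(-1/681))) = 1/(-3312032 + (1246*(-1/1578512) - 505316/681)) = 1/(-3312032 + (-623/789256 - 505316/681)) = 1/(-3312032 - 398824109159/537483336) = 1/(-1780560832407911/537483336) = -537483336/1780560832407911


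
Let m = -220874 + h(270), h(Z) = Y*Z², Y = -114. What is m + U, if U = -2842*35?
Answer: -8630944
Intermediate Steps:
U = -99470
h(Z) = -114*Z²
m = -8531474 (m = -220874 - 114*270² = -220874 - 114*72900 = -220874 - 8310600 = -8531474)
m + U = -8531474 - 99470 = -8630944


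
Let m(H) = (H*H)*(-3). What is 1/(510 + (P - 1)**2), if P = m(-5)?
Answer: 1/6286 ≈ 0.00015908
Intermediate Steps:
m(H) = -3*H**2 (m(H) = H**2*(-3) = -3*H**2)
P = -75 (P = -3*(-5)**2 = -3*25 = -75)
1/(510 + (P - 1)**2) = 1/(510 + (-75 - 1)**2) = 1/(510 + (-76)**2) = 1/(510 + 5776) = 1/6286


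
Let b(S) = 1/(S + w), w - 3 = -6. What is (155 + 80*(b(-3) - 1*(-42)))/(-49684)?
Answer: -10505/149052 ≈ -0.070479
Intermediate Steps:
w = -3 (w = 3 - 6 = -3)
b(S) = 1/(-3 + S) (b(S) = 1/(S - 3) = 1/(-3 + S))
(155 + 80*(b(-3) - 1*(-42)))/(-49684) = (155 + 80*(1/(-3 - 3) - 1*(-42)))/(-49684) = (155 + 80*(1/(-6) + 42))*(-1/49684) = (155 + 80*(-⅙ + 42))*(-1/49684) = (155 + 80*(251/6))*(-1/49684) = (155 + 10040/3)*(-1/49684) = (10505/3)*(-1/49684) = -10505/149052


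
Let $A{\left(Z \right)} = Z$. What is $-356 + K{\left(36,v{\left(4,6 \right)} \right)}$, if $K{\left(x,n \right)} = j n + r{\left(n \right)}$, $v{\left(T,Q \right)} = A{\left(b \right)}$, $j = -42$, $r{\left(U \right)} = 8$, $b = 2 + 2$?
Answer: $-516$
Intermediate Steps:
$b = 4$
$v{\left(T,Q \right)} = 4$
$K{\left(x,n \right)} = 8 - 42 n$ ($K{\left(x,n \right)} = - 42 n + 8 = 8 - 42 n$)
$-356 + K{\left(36,v{\left(4,6 \right)} \right)} = -356 + \left(8 - 168\right) = -356 - 160 = -516$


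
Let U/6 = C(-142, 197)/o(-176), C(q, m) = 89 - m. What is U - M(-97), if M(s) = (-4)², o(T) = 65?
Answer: -1688/65 ≈ -25.969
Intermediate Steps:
M(s) = 16
U = -648/65 (U = 6*((89 - 1*197)/65) = 6*((89 - 197)*(1/65)) = 6*(-108*1/65) = 6*(-108/65) = -648/65 ≈ -9.9692)
U - M(-97) = -648/65 - 1*16 = -648/65 - 16 = -1688/65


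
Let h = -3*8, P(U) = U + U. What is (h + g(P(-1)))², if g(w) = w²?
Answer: 400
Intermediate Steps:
P(U) = 2*U
h = -24
(h + g(P(-1)))² = (-24 + (2*(-1))²)² = (-24 + (-2)²)² = (-24 + 4)² = (-20)² = 400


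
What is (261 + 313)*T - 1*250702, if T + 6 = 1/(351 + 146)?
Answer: -18044284/71 ≈ -2.5414e+5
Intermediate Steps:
T = -2981/497 (T = -6 + 1/(351 + 146) = -6 + 1/497 = -2981/497 ≈ -5.9980)
(261 + 313)*T - 1*250702 = (261 + 313)*(-2981/497) - 1*250702 = 574*(-2981/497) - 250702 = -244442/71 - 250702 = -18044284/71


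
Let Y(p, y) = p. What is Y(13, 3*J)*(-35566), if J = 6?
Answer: -462358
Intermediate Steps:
Y(13, 3*J)*(-35566) = 13*(-35566) = -462358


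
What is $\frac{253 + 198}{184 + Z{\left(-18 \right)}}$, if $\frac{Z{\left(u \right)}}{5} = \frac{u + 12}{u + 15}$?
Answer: $\frac{451}{194} \approx 2.3247$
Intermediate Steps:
$Z{\left(u \right)} = \frac{5 \left(12 + u\right)}{15 + u}$ ($Z{\left(u \right)} = 5 \frac{u + 12}{u + 15} = 5 \frac{12 + u}{15 + u} = \frac{5 \left(12 + u\right)}{15 + u}$)
$\frac{253 + 198}{184 + Z{\left(-18 \right)}} = \frac{253 + 198}{184 + \frac{5 \left(12 - 18\right)}{15 - 18}} = \frac{451}{184 + 5 \frac{1}{-3} \left(-6\right)} = \frac{451}{184 + 5 \left(- \frac{1}{3}\right) \left(-6\right)} = \frac{451}{184 + 10} = \frac{451}{194}$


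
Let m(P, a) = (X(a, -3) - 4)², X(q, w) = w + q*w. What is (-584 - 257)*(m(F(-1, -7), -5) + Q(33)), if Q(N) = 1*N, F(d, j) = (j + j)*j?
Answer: -81577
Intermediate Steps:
F(d, j) = 2*j² (F(d, j) = (2*j)*j = 2*j²)
Q(N) = N
m(P, a) = (-7 - 3*a)² (m(P, a) = (-3*(1 + a) - 4)² = ((-3 - 3*a) - 4)² = (-7 - 3*a)²)
(-584 - 257)*(m(F(-1, -7), -5) + Q(33)) = (-584 - 257)*((7 + 3*(-5))² + 33) = -841*((7 - 15)² + 33) = -841*((-8)² + 33) = -841*(64 + 33) = -841*97 = -81577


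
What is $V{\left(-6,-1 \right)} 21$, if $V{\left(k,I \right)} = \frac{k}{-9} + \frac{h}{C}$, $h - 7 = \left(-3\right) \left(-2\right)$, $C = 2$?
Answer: $\frac{301}{2} \approx 150.5$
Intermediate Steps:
$h = 13$ ($h = 7 - -6 = 7 + 6 = 13$)
$V{\left(k,I \right)} = \frac{13}{2} - \frac{k}{9}$ ($V{\left(k,I \right)} = \frac{k}{-9} + \frac{13}{2} = k \left(- \frac{1}{9}\right) + 13 \cdot \frac{1}{2} = - \frac{k}{9} + \frac{13}{2} = \frac{13}{2} - \frac{k}{9}$)
$V{\left(-6,-1 \right)} 21 = \left(\frac{13}{2} - - \frac{2}{3}\right) 21 = \left(\frac{13}{2} + \frac{2}{3}\right) 21 = \frac{43}{6} \cdot 21 = \frac{301}{2}$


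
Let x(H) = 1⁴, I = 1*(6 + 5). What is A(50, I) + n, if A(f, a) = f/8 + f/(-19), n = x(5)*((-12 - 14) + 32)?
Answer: 731/76 ≈ 9.6184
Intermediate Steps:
I = 11 (I = 1*11 = 11)
x(H) = 1
n = 6 (n = 1*((-12 - 14) + 32) = 1*(-26 + 32) = 1*6 = 6)
A(f, a) = 11*f/152 (A(f, a) = f*(⅛) + f*(-1/19) = f/8 - f/19 = 11*f/152)
A(50, I) + n = (11/152)*50 + 6 = 275/76 + 6 = 731/76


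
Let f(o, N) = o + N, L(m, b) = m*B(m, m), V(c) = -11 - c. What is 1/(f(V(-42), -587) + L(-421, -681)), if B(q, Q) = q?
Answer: 1/176685 ≈ 5.6598e-6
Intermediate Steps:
L(m, b) = m² (L(m, b) = m*m = m²)
f(o, N) = N + o
1/(f(V(-42), -587) + L(-421, -681)) = 1/((-587 + (-11 - 1*(-42))) + (-421)²) = 1/((-587 + (-11 + 42)) + 177241) = 1/((-587 + 31) + 177241) = 1/(-556 + 177241) = 1/176685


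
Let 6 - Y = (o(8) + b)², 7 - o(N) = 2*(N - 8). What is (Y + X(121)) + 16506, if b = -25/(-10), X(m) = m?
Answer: 66171/4 ≈ 16543.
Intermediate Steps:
b = 5/2 (b = -25*(-⅒) = 5/2 ≈ 2.5000)
o(N) = 23 - 2*N (o(N) = 7 - 2*(N - 8) = 7 - 2*(-8 + N) = 7 - (-16 + 2*N) = 7 + (16 - 2*N) = 23 - 2*N)
Y = -337/4 (Y = 6 - ((23 - 2*8) + 5/2)² = 6 - ((23 - 16) + 5/2)² = 6 - (7 + 5/2)² = 6 - (19/2)² = 6 - 1*361/4 = 6 - 361/4 = -337/4 ≈ -84.250)
(Y + X(121)) + 16506 = (-337/4 + 121) + 16506 = 147/4 + 16506 = 66171/4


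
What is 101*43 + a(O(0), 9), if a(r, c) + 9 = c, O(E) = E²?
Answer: 4343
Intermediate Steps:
a(r, c) = -9 + c
101*43 + a(O(0), 9) = 101*43 + (-9 + 9) = 4343 + 0 = 4343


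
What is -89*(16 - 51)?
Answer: 3115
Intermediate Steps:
-89*(16 - 51) = -89*(-35) = 3115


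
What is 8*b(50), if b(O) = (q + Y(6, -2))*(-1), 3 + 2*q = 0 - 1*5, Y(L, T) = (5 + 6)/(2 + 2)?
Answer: 10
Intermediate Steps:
Y(L, T) = 11/4
q = -4 (q = -3/2 + (0 - 1*5)/2 = -3/2 + (0 - 5)/2 = -3/2 + (½)*(-5) = -3/2 - 5/2 = -4)
b(O) = 5/4 (b(O) = (-4 + 11/4)*(-1) = -5/4*(-1) = 5/4)
8*b(50) = 8*(5/4) = 10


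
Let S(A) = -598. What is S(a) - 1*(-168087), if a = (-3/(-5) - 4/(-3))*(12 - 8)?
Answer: 167489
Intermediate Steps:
a = 116/15 (a = (-3*(-⅕) - 4*(-⅓))*4 = (⅗ + 4/3)*4 = (29/15)*4 = 116/15 ≈ 7.7333)
S(a) - 1*(-168087) = -598 - 1*(-168087) = -598 + 168087 = 167489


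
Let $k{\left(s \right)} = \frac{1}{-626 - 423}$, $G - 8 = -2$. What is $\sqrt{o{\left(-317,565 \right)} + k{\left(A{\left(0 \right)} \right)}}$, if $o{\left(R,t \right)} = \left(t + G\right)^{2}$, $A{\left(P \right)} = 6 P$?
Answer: $\frac{4 \sqrt{22423490087}}{1049} \approx 571.0$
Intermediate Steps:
$G = 6$ ($G = 8 - 2 = 6$)
$o{\left(R,t \right)} = \left(6 + t\right)^{2}$ ($o{\left(R,t \right)} = \left(t + 6\right)^{2} = \left(6 + t\right)^{2}$)
$k{\left(s \right)} = - \frac{1}{1049}$ ($k{\left(s \right)} = \frac{1}{-1049} = - \frac{1}{1049}$)
$\sqrt{o{\left(-317,565 \right)} + k{\left(A{\left(0 \right)} \right)}} = \sqrt{\left(6 + 565\right)^{2} - \frac{1}{1049}} = \sqrt{571^{2} - \frac{1}{1049}} = \sqrt{326041 - \frac{1}{1049}} = \sqrt{\frac{342017008}{1049}} = \frac{4 \sqrt{22423490087}}{1049}$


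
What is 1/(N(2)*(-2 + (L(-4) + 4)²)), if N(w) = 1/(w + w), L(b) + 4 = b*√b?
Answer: -2/33 ≈ -0.060606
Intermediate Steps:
L(b) = -4 + b^(3/2) (L(b) = -4 + b*√b = -4 + b^(3/2))
N(w) = 1/(2*w)
1/(N(2)*(-2 + (L(-4) + 4)²)) = 1/(((½)/2)*(-2 + ((-4 + (-4)^(3/2)) + 4)²)) = 1/(((½)*(½))*(-2 + ((-4 - 8*I) + 4)²)) = 1/((-2 + (-8*I)²)/4) = 1/((-2 - 64)/4) = 1/((¼)*(-66)) = 1/(-33/2) = -2/33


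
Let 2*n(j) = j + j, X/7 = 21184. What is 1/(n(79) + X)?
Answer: 1/148367 ≈ 6.7400e-6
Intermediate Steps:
X = 148288 (X = 7*21184 = 148288)
n(j) = j (n(j) = (j + j)/2 = (2*j)/2 = j)
1/(n(79) + X) = 1/(79 + 148288) = 1/148367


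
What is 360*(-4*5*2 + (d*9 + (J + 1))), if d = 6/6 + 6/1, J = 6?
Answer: 10800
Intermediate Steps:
d = 7 (d = 6*(⅙) + 6*1 = 1 + 6 = 7)
360*(-4*5*2 + (d*9 + (J + 1))) = 360*(-4*5*2 + (7*9 + (6 + 1))) = 360*(-20*2 + (63 + 7)) = 360*(-40 + 70) = 360*30 = 10800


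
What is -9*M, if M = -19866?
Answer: 178794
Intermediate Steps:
-9*M = -9*(-19866) = 178794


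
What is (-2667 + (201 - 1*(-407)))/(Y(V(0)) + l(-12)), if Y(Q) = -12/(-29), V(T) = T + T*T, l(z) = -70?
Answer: 59711/2018 ≈ 29.589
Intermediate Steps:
V(T) = T + T²
Y(Q) = 12/29 (Y(Q) = -12*(-1/29) = 12/29)
(-2667 + (201 - 1*(-407)))/(Y(V(0)) + l(-12)) = (-2667 + (201 - 1*(-407)))/(12/29 - 70) = (-2667 + (201 + 407))/(-2018/29) = (-2667 + 608)*(-29/2018) = -2059*(-29/2018) = 59711/2018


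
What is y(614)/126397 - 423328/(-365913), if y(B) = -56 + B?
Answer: 53711568670/46250305461 ≈ 1.1613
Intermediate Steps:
y(614)/126397 - 423328/(-365913) = (-56 + 614)/126397 - 423328/(-365913) = 558*(1/126397) - 423328*(-1/365913) = 558/126397 + 423328/365913 = 53711568670/46250305461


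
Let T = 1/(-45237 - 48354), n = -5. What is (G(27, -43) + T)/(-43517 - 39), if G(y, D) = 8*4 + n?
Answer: -631739/1019112399 ≈ -0.00061989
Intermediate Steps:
T = -1/93591 (T = 1/(-93591) = -1/93591 ≈ -1.0685e-5)
G(y, D) = 27 (G(y, D) = 8*4 - 5 = 32 - 5 = 27)
(G(27, -43) + T)/(-43517 - 39) = (27 - 1/93591)/(-43517 - 39) = (2526956/93591)/(-43556) = (2526956/93591)*(-1/43556) = -631739/1019112399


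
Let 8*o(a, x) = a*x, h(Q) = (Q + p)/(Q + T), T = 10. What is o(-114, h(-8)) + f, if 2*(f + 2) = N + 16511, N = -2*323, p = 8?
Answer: 15861/2 ≈ 7930.5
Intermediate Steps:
N = -646
h(Q) = (8 + Q)/(10 + Q) (h(Q) = (Q + 8)/(Q + 10) = (8 + Q)/(10 + Q))
o(a, x) = a*x/8 (o(a, x) = (a*x)/8 = a*x/8)
f = 15861/2 (f = -2 + (-646 + 16511)/2 = -2 + (½)*15865 = -2 + 15865/2 = 15861/2 ≈ 7930.5)
o(-114, h(-8)) + f = (⅛)*(-114)*((8 - 8)/(10 - 8)) + 15861/2 = (⅛)*(-114)*(0/2) + 15861/2 = (⅛)*(-114)*((½)*0) + 15861/2 = (⅛)*(-114)*0 + 15861/2 = 0 + 15861/2 = 15861/2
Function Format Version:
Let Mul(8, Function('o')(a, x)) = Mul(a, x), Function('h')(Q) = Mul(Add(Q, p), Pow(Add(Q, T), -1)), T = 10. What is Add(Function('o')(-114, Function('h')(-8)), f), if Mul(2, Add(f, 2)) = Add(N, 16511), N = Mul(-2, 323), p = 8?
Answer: Rational(15861, 2) ≈ 7930.5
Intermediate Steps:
N = -646
Function('h')(Q) = Mul(Pow(Add(10, Q), -1), Add(8, Q)) (Function('h')(Q) = Mul(Add(Q, 8), Pow(Add(Q, 10), -1)) = Mul(Add(8, Q), Pow(Add(10, Q), -1)) = Mul(Pow(Add(10, Q), -1), Add(8, Q)))
Function('o')(a, x) = Mul(Rational(1, 8), a, x) (Function('o')(a, x) = Mul(Rational(1, 8), Mul(a, x)) = Mul(Rational(1, 8), a, x))
f = Rational(15861, 2) (f = Add(-2, Mul(Rational(1, 2), Add(-646, 16511))) = Add(-2, Mul(Rational(1, 2), 15865)) = Add(-2, Rational(15865, 2)) = Rational(15861, 2) ≈ 7930.5)
Add(Function('o')(-114, Function('h')(-8)), f) = Add(Mul(Rational(1, 8), -114, Mul(Pow(Add(10, -8), -1), Add(8, -8))), Rational(15861, 2)) = Add(Mul(Rational(1, 8), -114, Mul(Pow(2, -1), 0)), Rational(15861, 2)) = Add(Mul(Rational(1, 8), -114, Mul(Rational(1, 2), 0)), Rational(15861, 2)) = Add(Mul(Rational(1, 8), -114, 0), Rational(15861, 2)) = Add(0, Rational(15861, 2)) = Rational(15861, 2)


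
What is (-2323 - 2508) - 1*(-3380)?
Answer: -1451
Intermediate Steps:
(-2323 - 2508) - 1*(-3380) = -4831 + 3380 = -1451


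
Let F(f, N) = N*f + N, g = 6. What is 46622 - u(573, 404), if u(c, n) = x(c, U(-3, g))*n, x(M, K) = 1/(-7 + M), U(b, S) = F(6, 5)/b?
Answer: 13193824/283 ≈ 46621.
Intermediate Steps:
F(f, N) = N + N*f
U(b, S) = 35/b (U(b, S) = (5*(1 + 6))/b = (5*7)/b = 35/b)
u(c, n) = n/(-7 + c)
46622 - u(573, 404) = 46622 - 404/(-7 + 573) = 46622 - 404/566 = 46622 - 1*202/283 = 46622 - 202/283 = 13193824/283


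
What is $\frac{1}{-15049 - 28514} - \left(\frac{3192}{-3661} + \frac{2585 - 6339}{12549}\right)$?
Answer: $\frac{37200552899}{31767722389} \approx 1.171$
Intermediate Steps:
$\frac{1}{-15049 - 28514} - \left(\frac{3192}{-3661} + \frac{2585 - 6339}{12549}\right) = \frac{1}{-43563} - \left(3192 \left(- \frac{1}{3661}\right) - \frac{3754}{12549}\right) = - \frac{1}{43563} - \left(- \frac{456}{523} - \frac{3754}{12549}\right) = - \frac{1}{43563} - - \frac{7685686}{6563127} = - \frac{1}{43563} + \frac{7685686}{6563127} = \frac{37200552899}{31767722389}$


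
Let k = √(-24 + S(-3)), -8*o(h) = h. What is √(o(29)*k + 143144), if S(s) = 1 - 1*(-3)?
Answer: √(572576 - 29*I*√5)/2 ≈ 378.34 - 0.021424*I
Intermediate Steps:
S(s) = 4 (S(s) = 1 + 3 = 4)
o(h) = -h/8
k = 2*I*√5 (k = √(-24 + 4) = √(-20) = 2*I*√5 ≈ 4.4721*I)
√(o(29)*k + 143144) = √((-⅛*29)*(2*I*√5) + 143144) = √(-29*I*√5/4 + 143144) = √(143144 - 29*I*√5/4)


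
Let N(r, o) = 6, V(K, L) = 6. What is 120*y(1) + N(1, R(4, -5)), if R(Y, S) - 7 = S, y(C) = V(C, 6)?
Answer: 726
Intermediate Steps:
y(C) = 6
R(Y, S) = 7 + S
120*y(1) + N(1, R(4, -5)) = 120*6 + 6 = 720 + 6 = 726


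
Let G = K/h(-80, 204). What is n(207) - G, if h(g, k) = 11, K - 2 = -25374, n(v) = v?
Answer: 27649/11 ≈ 2513.5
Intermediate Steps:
K = -25372 (K = 2 - 25374 = -25372)
G = -25372/11 ≈ -2306.5
n(207) - G = 207 - 1*(-25372/11) = 207 + 25372/11 = 27649/11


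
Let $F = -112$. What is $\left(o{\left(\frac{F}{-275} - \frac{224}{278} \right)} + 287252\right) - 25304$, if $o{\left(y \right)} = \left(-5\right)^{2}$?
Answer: $261973$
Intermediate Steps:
$o{\left(y \right)} = 25$
$\left(o{\left(\frac{F}{-275} - \frac{224}{278} \right)} + 287252\right) - 25304 = \left(25 + 287252\right) - 25304 = 287277 - 25304 = 261973$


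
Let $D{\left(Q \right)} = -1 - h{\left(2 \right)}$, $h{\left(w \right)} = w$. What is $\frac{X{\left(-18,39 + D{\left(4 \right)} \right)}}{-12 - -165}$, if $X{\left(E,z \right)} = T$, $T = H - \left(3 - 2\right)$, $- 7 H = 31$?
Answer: $- \frac{38}{1071} \approx -0.035481$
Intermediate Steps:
$H = - \frac{31}{7}$ ($H = \left(- \frac{1}{7}\right) 31 = - \frac{31}{7} \approx -4.4286$)
$D{\left(Q \right)} = -3$ ($D{\left(Q \right)} = -1 - 2 = -3$)
$T = - \frac{38}{7}$ ($T = - \frac{31}{7} - \left(3 - 2\right) = - \frac{31}{7} - 1 = - \frac{38}{7} \approx -5.4286$)
$X{\left(E,z \right)} = - \frac{38}{7}$
$\frac{X{\left(-18,39 + D{\left(4 \right)} \right)}}{-12 - -165} = - \frac{38}{7 \left(-12 - -165\right)} = - \frac{38}{7 \left(-12 + 165\right)} = - \frac{38}{7 \cdot 153} = \left(- \frac{38}{7}\right) \frac{1}{153} = - \frac{38}{1071}$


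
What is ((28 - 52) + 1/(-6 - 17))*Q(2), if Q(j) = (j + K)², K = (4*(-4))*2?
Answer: -497700/23 ≈ -21639.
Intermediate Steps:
K = -32 (K = -16*2 = -32)
Q(j) = (-32 + j)² (Q(j) = (j - 32)² = (-32 + j)²)
((28 - 52) + 1/(-6 - 17))*Q(2) = ((28 - 52) + 1/(-6 - 17))*(-32 + 2)² = (-24 + 1/(-23))*(-30)² = (-24 - 1/23)*900 = -553/23*900 = -497700/23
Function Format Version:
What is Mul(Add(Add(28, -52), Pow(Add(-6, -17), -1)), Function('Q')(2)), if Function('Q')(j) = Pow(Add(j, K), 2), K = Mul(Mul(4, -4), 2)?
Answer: Rational(-497700, 23) ≈ -21639.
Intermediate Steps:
K = -32 (K = Mul(-16, 2) = -32)
Function('Q')(j) = Pow(Add(-32, j), 2) (Function('Q')(j) = Pow(Add(j, -32), 2) = Pow(Add(-32, j), 2))
Mul(Add(Add(28, -52), Pow(Add(-6, -17), -1)), Function('Q')(2)) = Mul(Add(Add(28, -52), Pow(Add(-6, -17), -1)), Pow(Add(-32, 2), 2)) = Mul(Add(-24, Pow(-23, -1)), Pow(-30, 2)) = Mul(Add(-24, Rational(-1, 23)), 900) = Mul(Rational(-553, 23), 900) = Rational(-497700, 23)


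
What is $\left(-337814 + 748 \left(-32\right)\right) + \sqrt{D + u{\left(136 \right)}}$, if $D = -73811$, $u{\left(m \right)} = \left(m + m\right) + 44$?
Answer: $-361750 + i \sqrt{73495} \approx -3.6175 \cdot 10^{5} + 271.1 i$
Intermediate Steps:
$u{\left(m \right)} = 44 + 2 m$ ($u{\left(m \right)} = 2 m + 44 = 44 + 2 m$)
$\left(-337814 + 748 \left(-32\right)\right) + \sqrt{D + u{\left(136 \right)}} = \left(-337814 + 748 \left(-32\right)\right) + \sqrt{-73811 + \left(44 + 2 \cdot 136\right)} = \left(-337814 - 23936\right) + \sqrt{-73811 + \left(44 + 272\right)} = -361750 + \sqrt{-73811 + 316} = -361750 + \sqrt{-73495} = -361750 + i \sqrt{73495}$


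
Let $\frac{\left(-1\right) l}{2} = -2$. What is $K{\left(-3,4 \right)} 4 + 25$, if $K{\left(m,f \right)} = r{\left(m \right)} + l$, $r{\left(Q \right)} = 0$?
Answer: $41$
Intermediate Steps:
$l = 4$ ($l = \left(-2\right) \left(-2\right) = 4$)
$K{\left(m,f \right)} = 4$ ($K{\left(m,f \right)} = 0 + 4 = 4$)
$K{\left(-3,4 \right)} 4 + 25 = 4 \cdot 4 + 25 = 16 + 25 = 41$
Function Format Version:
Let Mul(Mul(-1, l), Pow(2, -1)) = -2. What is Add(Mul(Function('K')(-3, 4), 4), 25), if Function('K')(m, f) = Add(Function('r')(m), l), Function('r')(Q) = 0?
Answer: 41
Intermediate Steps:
l = 4 (l = Mul(-2, -2) = 4)
Function('K')(m, f) = 4 (Function('K')(m, f) = Add(0, 4) = 4)
Add(Mul(Function('K')(-3, 4), 4), 25) = Add(Mul(4, 4), 25) = Add(16, 25) = 41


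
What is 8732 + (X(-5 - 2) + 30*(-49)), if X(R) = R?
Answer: 7255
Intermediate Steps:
8732 + (X(-5 - 2) + 30*(-49)) = 8732 + ((-5 - 2) + 30*(-49)) = 8732 + (-7 - 1470) = 8732 - 1477 = 7255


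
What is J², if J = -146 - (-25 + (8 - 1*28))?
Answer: 10201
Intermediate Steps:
J = -101 (J = -146 - (-25 + (8 - 28)) = -146 - (-25 - 20) = -146 - 1*(-45) = -146 + 45 = -101)
J² = (-101)² = 10201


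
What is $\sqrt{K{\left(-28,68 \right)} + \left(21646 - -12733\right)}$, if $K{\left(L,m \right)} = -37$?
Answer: $\sqrt{34342} \approx 185.32$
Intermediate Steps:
$\sqrt{K{\left(-28,68 \right)} + \left(21646 - -12733\right)} = \sqrt{-37 + \left(21646 - -12733\right)} = \sqrt{-37 + \left(21646 + 12733\right)} = \sqrt{-37 + 34379} = \sqrt{34342}$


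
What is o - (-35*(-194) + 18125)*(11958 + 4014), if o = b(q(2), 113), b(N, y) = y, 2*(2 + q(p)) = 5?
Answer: -397942267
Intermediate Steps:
q(p) = ½ (q(p) = -2 + (½)*5 = -2 + 5/2 = ½)
o = 113
o - (-35*(-194) + 18125)*(11958 + 4014) = 113 - (-35*(-194) + 18125)*(11958 + 4014) = 113 - (6790 + 18125)*15972 = 113 - 24915*15972 = 113 - 1*397942380 = 113 - 397942380 = -397942267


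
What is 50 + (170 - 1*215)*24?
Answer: -1030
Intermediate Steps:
50 + (170 - 1*215)*24 = 50 + (170 - 215)*24 = 50 - 45*24 = 50 - 1080 = -1030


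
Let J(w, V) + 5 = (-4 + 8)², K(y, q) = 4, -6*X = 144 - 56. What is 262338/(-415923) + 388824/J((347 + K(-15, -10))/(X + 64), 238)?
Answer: 53905986278/1525051 ≈ 35347.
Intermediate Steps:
X = -44/3 (X = -(144 - 56)/6 = -⅙*88 = -44/3 ≈ -14.667)
J(w, V) = 11 (J(w, V) = -5 + (-4 + 8)² = -5 + 4² = -5 + 16 = 11)
262338/(-415923) + 388824/J((347 + K(-15, -10))/(X + 64), 238) = 262338/(-415923) + 388824/11 = 262338*(-1/415923) + 388824*(1/11) = -87446/138641 + 388824/11 = 53905986278/1525051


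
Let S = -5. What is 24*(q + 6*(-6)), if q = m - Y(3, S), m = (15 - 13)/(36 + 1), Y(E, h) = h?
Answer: -27480/37 ≈ -742.70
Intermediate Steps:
m = 2/37 ≈ 0.054054
q = 187/37 (q = 2/37 - 1*(-5) = 2/37 + 5 = 187/37 ≈ 5.0541)
24*(q + 6*(-6)) = 24*(187/37 + 6*(-6)) = 24*(187/37 - 36) = 24*(-1145/37) = -27480/37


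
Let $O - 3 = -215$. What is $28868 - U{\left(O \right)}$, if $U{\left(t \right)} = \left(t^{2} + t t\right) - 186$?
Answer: $-60834$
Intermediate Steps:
$O = -212$ ($O = 3 - 215 = -212$)
$U{\left(t \right)} = -186 + 2 t^{2}$ ($U{\left(t \right)} = \left(t^{2} + t^{2}\right) - 186 = 2 t^{2} - 186 = -186 + 2 t^{2}$)
$28868 - U{\left(O \right)} = 28868 - \left(-186 + 2 \left(-212\right)^{2}\right) = 28868 - \left(-186 + 2 \cdot 44944\right) = 28868 - \left(-186 + 89888\right) = 28868 - 89702 = -60834$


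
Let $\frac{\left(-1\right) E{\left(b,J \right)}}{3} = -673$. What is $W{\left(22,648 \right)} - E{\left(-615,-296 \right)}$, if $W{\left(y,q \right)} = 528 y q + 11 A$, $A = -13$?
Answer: $7525006$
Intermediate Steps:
$E{\left(b,J \right)} = 2019$ ($E{\left(b,J \right)} = \left(-3\right) \left(-673\right) = 2019$)
$W{\left(y,q \right)} = -143 + 528 q y$ ($W{\left(y,q \right)} = 528 y q + 11 \left(-13\right) = 528 q y - 143 = -143 + 528 q y$)
$W{\left(22,648 \right)} - E{\left(-615,-296 \right)} = \left(-143 + 528 \cdot 648 \cdot 22\right) - 2019 = \left(-143 + 7527168\right) - 2019 = 7527025 - 2019 = 7525006$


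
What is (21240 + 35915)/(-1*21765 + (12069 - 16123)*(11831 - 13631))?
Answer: 11431/1455087 ≈ 0.0078559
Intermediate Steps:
(21240 + 35915)/(-1*21765 + (12069 - 16123)*(11831 - 13631)) = 57155/(-21765 - 4054*(-1800)) = 57155/(-21765 + 7297200) = 57155/7275435 = 57155*(1/7275435) = 11431/1455087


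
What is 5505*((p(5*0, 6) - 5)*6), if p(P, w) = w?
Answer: 33030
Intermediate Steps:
5505*((p(5*0, 6) - 5)*6) = 5505*((6 - 5)*6) = 5505*(1*6) = 5505*6 = 33030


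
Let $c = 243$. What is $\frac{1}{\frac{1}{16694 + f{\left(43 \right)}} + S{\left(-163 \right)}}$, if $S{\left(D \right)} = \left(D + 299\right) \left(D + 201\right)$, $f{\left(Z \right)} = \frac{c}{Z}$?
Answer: $\frac{718085}{3711063323} \approx 0.0001935$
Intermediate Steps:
$f{\left(Z \right)} = \frac{243}{Z}$
$S{\left(D \right)} = \left(201 + D\right) \left(299 + D\right)$ ($S{\left(D \right)} = \left(299 + D\right) \left(201 + D\right) = \left(201 + D\right) \left(299 + D\right)$)
$\frac{1}{\frac{1}{16694 + f{\left(43 \right)}} + S{\left(-163 \right)}} = \frac{1}{\frac{1}{16694 + \frac{243}{43}} + \left(60099 + \left(-163\right)^{2} + 500 \left(-163\right)\right)} = \frac{1}{\frac{1}{16694 + 243 \cdot \frac{1}{43}} + \left(60099 + 26569 - 81500\right)} = \frac{1}{\frac{1}{16694 + \frac{243}{43}} + 5168} = \frac{1}{\frac{1}{\frac{718085}{43}} + 5168} = \frac{1}{\frac{43}{718085} + 5168} = \frac{1}{\frac{3711063323}{718085}} = \frac{718085}{3711063323}$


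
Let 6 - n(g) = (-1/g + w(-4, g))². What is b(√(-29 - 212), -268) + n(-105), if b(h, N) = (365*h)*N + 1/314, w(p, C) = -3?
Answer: -10177019/3461850 - 97820*I*√241 ≈ -2.9398 - 1.5186e+6*I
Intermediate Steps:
b(h, N) = 1/314 + 365*N*h (b(h, N) = 365*N*h + 1/314 = 1/314 + 365*N*h)
n(g) = 6 - (-3 - 1/g)² (n(g) = 6 - (-1/g - 3)² = 6 - (-3 - 1/g)²)
b(√(-29 - 212), -268) + n(-105) = (1/314 + 365*(-268)*√(-29 - 212)) + (-3 - 1/(-105)² - 6/(-105)) = (1/314 + 365*(-268)*√(-241)) + (-3 - 1*1/11025 - 6*(-1/105)) = (1/314 + 365*(-268)*(I*√241)) + (-3 - 1/11025 + 2/35) = (1/314 - 97820*I*√241) - 32446/11025 = -10177019/3461850 - 97820*I*√241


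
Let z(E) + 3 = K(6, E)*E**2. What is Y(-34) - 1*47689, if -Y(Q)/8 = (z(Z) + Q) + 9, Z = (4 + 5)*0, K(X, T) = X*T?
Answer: -47465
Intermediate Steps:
K(X, T) = T*X
Z = 0 (Z = 9*0 = 0)
z(E) = -3 + 6*E**3 (z(E) = -3 + (E*6)*E**2 = -3 + (6*E)*E**2 = -3 + 6*E**3)
Y(Q) = -48 - 8*Q (Y(Q) = -8*(((-3 + 6*0**3) + Q) + 9) = -8*(((-3 + 6*0) + Q) + 9) = -8*(((-3 + 0) + Q) + 9) = -8*((-3 + Q) + 9) = -8*(6 + Q) = -48 - 8*Q)
Y(-34) - 1*47689 = (-48 - 8*(-34)) - 1*47689 = (-48 + 272) - 47689 = 224 - 47689 = -47465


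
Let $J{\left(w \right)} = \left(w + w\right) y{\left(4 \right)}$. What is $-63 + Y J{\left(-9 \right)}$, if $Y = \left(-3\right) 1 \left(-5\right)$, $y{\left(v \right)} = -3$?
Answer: $747$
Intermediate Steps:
$Y = 15$ ($Y = \left(-3\right) \left(-5\right) = 15$)
$J{\left(w \right)} = - 6 w$ ($J{\left(w \right)} = \left(w + w\right) \left(-3\right) = 2 w \left(-3\right) = - 6 w$)
$-63 + Y J{\left(-9 \right)} = -63 + 15 \left(\left(-6\right) \left(-9\right)\right) = -63 + 15 \cdot 54 = -63 + 810 = 747$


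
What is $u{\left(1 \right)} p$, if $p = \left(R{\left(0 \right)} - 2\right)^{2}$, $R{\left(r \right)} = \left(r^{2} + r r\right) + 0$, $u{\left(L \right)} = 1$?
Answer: $4$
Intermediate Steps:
$R{\left(r \right)} = 2 r^{2}$ ($R{\left(r \right)} = \left(r^{2} + r^{2}\right) + 0 = 2 r^{2} + 0 = 2 r^{2}$)
$p = 4$ ($p = \left(2 \cdot 0^{2} - 2\right)^{2} = \left(2 \cdot 0 - 2\right)^{2} = \left(0 - 2\right)^{2} = \left(-2\right)^{2} = 4$)
$u{\left(1 \right)} p = 1 \cdot 4 = 4$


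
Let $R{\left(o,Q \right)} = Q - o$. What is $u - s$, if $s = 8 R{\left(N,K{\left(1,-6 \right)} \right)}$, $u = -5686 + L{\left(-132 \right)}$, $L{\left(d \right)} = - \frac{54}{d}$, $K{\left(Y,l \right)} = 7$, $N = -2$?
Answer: $- \frac{126667}{22} \approx -5757.6$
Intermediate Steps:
$u = - \frac{125083}{22}$ ($u = -5686 - \frac{54}{-132} = -5686 - - \frac{9}{22} = -5686 + \frac{9}{22} = - \frac{125083}{22} \approx -5685.6$)
$s = 72$ ($s = 8 \left(7 - -2\right) = 8 \left(7 + 2\right) = 8 \cdot 9 = 72$)
$u - s = - \frac{125083}{22} - 72 = - \frac{126667}{22}$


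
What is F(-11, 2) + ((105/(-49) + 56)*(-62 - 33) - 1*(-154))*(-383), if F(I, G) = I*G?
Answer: 13304117/7 ≈ 1.9006e+6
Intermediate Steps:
F(I, G) = G*I
F(-11, 2) + ((105/(-49) + 56)*(-62 - 33) - 1*(-154))*(-383) = 2*(-11) + ((105/(-49) + 56)*(-62 - 33) - 1*(-154))*(-383) = -22 + ((105*(-1/49) + 56)*(-95) + 154)*(-383) = -22 + ((-15/7 + 56)*(-95) + 154)*(-383) = -22 + ((377/7)*(-95) + 154)*(-383) = -22 + (-35815/7 + 154)*(-383) = -22 - 34737/7*(-383) = -22 + 13304271/7 = 13304117/7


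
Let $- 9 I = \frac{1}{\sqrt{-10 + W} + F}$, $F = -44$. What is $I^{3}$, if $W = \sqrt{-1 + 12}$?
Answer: $\frac{1}{729 \left(44 - i \sqrt{10 - \sqrt{11}}\right)^{3}} \approx 1.5773 \cdot 10^{-8} + 2.806 \cdot 10^{-9} i$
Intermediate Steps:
$W = \sqrt{11} \approx 3.3166$
$I = - \frac{1}{9 \left(-44 + \sqrt{-10 + \sqrt{11}}\right)}$ ($I = - \frac{1}{9 \left(\sqrt{-10 + \sqrt{11}} - 44\right)} = - \frac{1}{9 \left(-44 + \sqrt{-10 + \sqrt{11}}\right)} \approx 0.0025166 + 0.00014786 i$)
$I^{3} = \left(\frac{1}{396 - 9 i \sqrt{10 - \sqrt{11}}}\right)^{3} = \frac{1}{\left(396 - 9 i \sqrt{10 - \sqrt{11}}\right)^{3}}$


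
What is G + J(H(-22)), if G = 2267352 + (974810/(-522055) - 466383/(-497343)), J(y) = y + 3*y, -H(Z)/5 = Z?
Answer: 39254012023553021/17309359991 ≈ 2.2678e+6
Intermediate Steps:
H(Z) = -5*Z
J(y) = 4*y
G = 39246395905156981/17309359991 (G = 2267352 + (974810*(-1/522055) - 466383*(-1/497343)) = 2267352 + (-194962/104411 + 155461/165781) = 2267352 - 16089156851/17309359991 = 39246395905156981/17309359991 ≈ 2.2674e+6)
G + J(H(-22)) = 39246395905156981/17309359991 + 4*(-5*(-22)) = 39246395905156981/17309359991 + 4*110 = 39246395905156981/17309359991 + 440 = 39254012023553021/17309359991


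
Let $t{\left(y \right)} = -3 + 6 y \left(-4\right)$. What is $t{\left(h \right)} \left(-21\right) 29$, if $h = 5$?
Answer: $74907$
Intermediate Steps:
$t{\left(y \right)} = -3 - 24 y$
$t{\left(h \right)} \left(-21\right) 29 = \left(-3 - 120\right) \left(-21\right) 29 = \left(-123\right) \left(-21\right) 29 = 2583 \cdot 29 = 74907$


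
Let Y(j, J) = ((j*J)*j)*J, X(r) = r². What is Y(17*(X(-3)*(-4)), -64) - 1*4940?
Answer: 1534127284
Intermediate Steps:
Y(j, J) = J²*j² (Y(j, J) = ((J*j)*j)*J = (J*j²)*J = J²*j²)
Y(17*(X(-3)*(-4)), -64) - 1*4940 = (-64)²*(17*((-3)²*(-4)))² - 1*4940 = 4096*(17*(9*(-4)))² - 4940 = 4096*(17*(-36))² - 4940 = 4096*(-612)² - 4940 = 4096*374544 - 4940 = 1534132224 - 4940 = 1534127284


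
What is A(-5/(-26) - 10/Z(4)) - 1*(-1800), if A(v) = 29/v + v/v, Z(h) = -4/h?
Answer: 478019/265 ≈ 1803.8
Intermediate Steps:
A(v) = 1 + 29/v (A(v) = 29/v + 1 = 1 + 29/v)
A(-5/(-26) - 10/Z(4)) - 1*(-1800) = (29 + (-5/(-26) - 10*(-1/1)))/(-5/(-26) - 10*(-1/1)) - 1*(-1800) = (29 + (-5*(-1/26) - 10/((-4*¼))))/(-5*(-1/26) - 10/((-4*¼))) + 1800 = (29 + (5/26 - 10/(-1)))/(5/26 - 10/(-1)) + 1800 = (29 + (5/26 - 10*(-1)))/(5/26 - 10*(-1)) + 1800 = (29 + (5/26 + 10))/(5/26 + 10) + 1800 = (29 + 265/26)/(265/26) + 1800 = (26/265)*(1019/26) + 1800 = 1019/265 + 1800 = 478019/265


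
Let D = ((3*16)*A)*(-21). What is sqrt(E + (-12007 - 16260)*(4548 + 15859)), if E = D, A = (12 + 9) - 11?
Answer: I*sqrt(576854749) ≈ 24018.0*I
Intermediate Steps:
A = 10 (A = 21 - 11 = 10)
D = -10080 (D = ((3*16)*10)*(-21) = (48*10)*(-21) = 480*(-21) = -10080)
E = -10080
sqrt(E + (-12007 - 16260)*(4548 + 15859)) = sqrt(-10080 + (-12007 - 16260)*(4548 + 15859)) = sqrt(-10080 - 28267*20407) = sqrt(-10080 - 576844669) = sqrt(-576854749) = I*sqrt(576854749)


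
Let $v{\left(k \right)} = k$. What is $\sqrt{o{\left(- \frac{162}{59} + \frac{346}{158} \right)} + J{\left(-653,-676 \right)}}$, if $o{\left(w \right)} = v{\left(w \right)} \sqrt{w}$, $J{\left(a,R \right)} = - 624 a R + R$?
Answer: $\frac{\sqrt{-5984167464611908 - 2591 i \sqrt{12076651}}}{4661} \approx 1.2486 \cdot 10^{-5} - 16597.0 i$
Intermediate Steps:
$J{\left(a,R \right)} = R - 624 R a$ ($J{\left(a,R \right)} = - 624 R a + R = R - 624 R a$)
$o{\left(w \right)} = w^{\frac{3}{2}}$ ($o{\left(w \right)} = w \sqrt{w} = w^{\frac{3}{2}}$)
$\sqrt{o{\left(- \frac{162}{59} + \frac{346}{158} \right)} + J{\left(-653,-676 \right)}} = \sqrt{\left(- \frac{162}{59} + \frac{346}{158}\right)^{\frac{3}{2}} - 676 \left(1 - -407472\right)} = \sqrt{\left(\left(-162\right) \frac{1}{59} + 346 \cdot \frac{1}{158}\right)^{\frac{3}{2}} - 676 \left(1 + 407472\right)} = \sqrt{\left(- \frac{162}{59} + \frac{173}{79}\right)^{\frac{3}{2}} - 275451748} = \sqrt{\left(- \frac{2591}{4661}\right)^{\frac{3}{2}} - 275451748} = \sqrt{- \frac{2591 i \sqrt{12076651}}{21724921} - 275451748} = \sqrt{-275451748 - \frac{2591 i \sqrt{12076651}}{21724921}}$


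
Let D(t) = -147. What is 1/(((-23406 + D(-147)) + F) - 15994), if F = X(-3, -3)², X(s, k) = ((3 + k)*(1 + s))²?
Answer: -1/39547 ≈ -2.5286e-5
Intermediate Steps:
X(s, k) = (1 + s)²*(3 + k)² (X(s, k) = ((1 + s)*(3 + k))² = (1 + s)²*(3 + k)²)
F = 0 (F = ((1 - 3)²*(3 - 3)²)² = ((-2)²*0²)² = (4*0)² = 0² = 0)
1/(((-23406 + D(-147)) + F) - 15994) = 1/(((-23406 - 147) + 0) - 15994) = 1/((-23553 + 0) - 15994) = 1/(-23553 - 15994) = 1/(-39547) = -1/39547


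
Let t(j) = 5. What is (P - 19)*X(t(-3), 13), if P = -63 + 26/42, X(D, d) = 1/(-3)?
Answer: 1709/63 ≈ 27.127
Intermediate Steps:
X(D, d) = -⅓
P = -1310/21 (P = -63 + 26*(1/42) = -63 + 13/21 = -1310/21 ≈ -62.381)
(P - 19)*X(t(-3), 13) = (-1310/21 - 19)*(-⅓) = -1709/21*(-⅓) = 1709/63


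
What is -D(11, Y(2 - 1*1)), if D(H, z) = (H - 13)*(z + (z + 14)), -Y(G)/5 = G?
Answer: 8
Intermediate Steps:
Y(G) = -5*G
D(H, z) = (-13 + H)*(14 + 2*z) (D(H, z) = (-13 + H)*(z + (14 + z)) = (-13 + H)*(14 + 2*z))
-D(11, Y(2 - 1*1)) = -(-182 - (-130)*(2 - 1*1) + 14*11 + 2*11*(-5*(2 - 1*1))) = -(-182 - (-130)*(2 - 1) + 154 + 2*11*(-5*(2 - 1))) = -(-182 - (-130) + 154 + 2*11*(-5*1)) = -(-182 - 26*(-5) + 154 + 2*11*(-5)) = -(-182 + 130 + 154 - 110) = -1*(-8) = 8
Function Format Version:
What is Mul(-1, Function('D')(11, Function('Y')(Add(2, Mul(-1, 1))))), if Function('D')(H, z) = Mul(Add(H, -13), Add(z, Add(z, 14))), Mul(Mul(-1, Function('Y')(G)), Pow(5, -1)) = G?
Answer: 8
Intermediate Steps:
Function('Y')(G) = Mul(-5, G)
Function('D')(H, z) = Mul(Add(-13, H), Add(14, Mul(2, z))) (Function('D')(H, z) = Mul(Add(-13, H), Add(z, Add(14, z))) = Mul(Add(-13, H), Add(14, Mul(2, z))))
Mul(-1, Function('D')(11, Function('Y')(Add(2, Mul(-1, 1))))) = Mul(-1, Add(-182, Mul(-26, Mul(-5, Add(2, Mul(-1, 1)))), Mul(14, 11), Mul(2, 11, Mul(-5, Add(2, Mul(-1, 1)))))) = Mul(-1, Add(-182, Mul(-26, Mul(-5, Add(2, -1))), 154, Mul(2, 11, Mul(-5, Add(2, -1))))) = Mul(-1, Add(-182, Mul(-26, Mul(-5, 1)), 154, Mul(2, 11, Mul(-5, 1)))) = Mul(-1, Add(-182, Mul(-26, -5), 154, Mul(2, 11, -5))) = Mul(-1, Add(-182, 130, 154, -110)) = Mul(-1, -8) = 8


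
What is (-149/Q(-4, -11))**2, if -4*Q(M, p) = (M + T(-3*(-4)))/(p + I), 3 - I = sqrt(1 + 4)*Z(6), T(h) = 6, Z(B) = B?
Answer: 21668176 + 8525184*sqrt(5) ≈ 4.0731e+7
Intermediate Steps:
I = 3 - 6*sqrt(5) (I = 3 - sqrt(1 + 4)*6 = 3 - sqrt(5)*6 = 3 - 6*sqrt(5) ≈ -10.416)
Q(M, p) = -(6 + M)/(4*(3 + p - 6*sqrt(5))) (Q(M, p) = -(M + 6)/(4*(p + (3 - 6*sqrt(5)))) = -(6 + M)/(4*(3 + p - 6*sqrt(5))))
(-149/Q(-4, -11))**2 = (-149*4*(3 - 11 - 6*sqrt(5))/(-6 - 1*(-4)))**2 = (-149*4*(-8 - 6*sqrt(5))/(-6 + 4))**2 = (-(2384 + 1788*sqrt(5)))**2 = (-149*(16 + 12*sqrt(5)))**2 = (-2384 - 1788*sqrt(5))**2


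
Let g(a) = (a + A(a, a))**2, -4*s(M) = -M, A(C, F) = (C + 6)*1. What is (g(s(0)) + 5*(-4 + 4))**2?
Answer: 1296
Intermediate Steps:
A(C, F) = 6 + C (A(C, F) = (6 + C)*1 = 6 + C)
s(M) = M/4 (s(M) = -(-1)*M/4 = M/4)
g(a) = (6 + 2*a)**2 (g(a) = (a + (6 + a))**2 = (6 + 2*a)**2)
(g(s(0)) + 5*(-4 + 4))**2 = (4*(3 + (1/4)*0)**2 + 5*(-4 + 4))**2 = (4*(3 + 0)**2 + 5*0)**2 = (4*3**2 + 0)**2 = (4*9 + 0)**2 = (36 + 0)**2 = 36**2 = 1296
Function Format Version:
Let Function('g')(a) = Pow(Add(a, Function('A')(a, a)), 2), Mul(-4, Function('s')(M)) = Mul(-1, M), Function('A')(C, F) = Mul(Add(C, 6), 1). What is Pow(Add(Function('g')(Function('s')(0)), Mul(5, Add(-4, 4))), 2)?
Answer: 1296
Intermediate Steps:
Function('A')(C, F) = Add(6, C) (Function('A')(C, F) = Mul(Add(6, C), 1) = Add(6, C))
Function('s')(M) = Mul(Rational(1, 4), M) (Function('s')(M) = Mul(Rational(-1, 4), Mul(-1, M)) = Mul(Rational(1, 4), M))
Function('g')(a) = Pow(Add(6, Mul(2, a)), 2) (Function('g')(a) = Pow(Add(a, Add(6, a)), 2) = Pow(Add(6, Mul(2, a)), 2))
Pow(Add(Function('g')(Function('s')(0)), Mul(5, Add(-4, 4))), 2) = Pow(Add(Mul(4, Pow(Add(3, Mul(Rational(1, 4), 0)), 2)), Mul(5, Add(-4, 4))), 2) = Pow(Add(Mul(4, Pow(Add(3, 0), 2)), Mul(5, 0)), 2) = Pow(Add(Mul(4, Pow(3, 2)), 0), 2) = Pow(Add(Mul(4, 9), 0), 2) = Pow(Add(36, 0), 2) = Pow(36, 2) = 1296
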